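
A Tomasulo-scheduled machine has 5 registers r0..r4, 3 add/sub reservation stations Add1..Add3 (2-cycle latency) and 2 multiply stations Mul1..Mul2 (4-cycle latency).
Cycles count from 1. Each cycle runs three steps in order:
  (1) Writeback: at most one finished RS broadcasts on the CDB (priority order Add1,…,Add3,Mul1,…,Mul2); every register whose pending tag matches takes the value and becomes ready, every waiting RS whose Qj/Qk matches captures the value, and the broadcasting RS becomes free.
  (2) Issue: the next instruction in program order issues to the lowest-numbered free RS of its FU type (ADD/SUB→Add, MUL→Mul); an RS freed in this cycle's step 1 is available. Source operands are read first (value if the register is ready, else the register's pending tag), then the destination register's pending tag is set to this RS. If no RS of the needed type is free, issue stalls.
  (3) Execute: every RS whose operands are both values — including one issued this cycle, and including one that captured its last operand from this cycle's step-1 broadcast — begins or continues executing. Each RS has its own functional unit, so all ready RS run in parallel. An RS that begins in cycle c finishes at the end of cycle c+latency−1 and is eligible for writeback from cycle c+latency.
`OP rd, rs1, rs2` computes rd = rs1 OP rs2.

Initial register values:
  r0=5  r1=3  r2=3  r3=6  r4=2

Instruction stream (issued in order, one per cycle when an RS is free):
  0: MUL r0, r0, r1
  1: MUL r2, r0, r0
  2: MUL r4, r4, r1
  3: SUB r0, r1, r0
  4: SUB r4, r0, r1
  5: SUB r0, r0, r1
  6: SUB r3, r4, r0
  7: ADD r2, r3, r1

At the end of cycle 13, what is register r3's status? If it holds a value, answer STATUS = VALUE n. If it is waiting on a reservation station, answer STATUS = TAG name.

  c1: issue MUL r0<-Mul1  regs: r0:Mul1,r1:3,r2:3,r3:6,r4:2
  c2: issue MUL r2<-Mul2  regs: r0:Mul1,r1:3,r2:Mul2,r3:6,r4:2
  c3: stall  regs: r0:Mul1,r1:3,r2:Mul2,r3:6,r4:2
  c4: stall  regs: r0:Mul1,r1:3,r2:Mul2,r3:6,r4:2
  c5: CDB Mul1=15; issue MUL r4<-Mul1  regs: r0:15,r1:3,r2:Mul2,r3:6,r4:Mul1
  c6: issue SUB r0<-Add1  regs: r0:Add1,r1:3,r2:Mul2,r3:6,r4:Mul1
  c7: issue SUB r4<-Add2  regs: r0:Add1,r1:3,r2:Mul2,r3:6,r4:Add2
  c8: CDB Add1=-12; issue SUB r0<-Add1  regs: r0:Add1,r1:3,r2:Mul2,r3:6,r4:Add2
  c9: CDB Mul1=6; issue SUB r3<-Add3  regs: r0:Add1,r1:3,r2:Mul2,r3:Add3,r4:Add2
  c10: CDB Add1=-15; issue ADD r2<-Add1  regs: r0:-15,r1:3,r2:Add1,r3:Add3,r4:Add2
  c11: CDB Add2=-15  regs: r0:-15,r1:3,r2:Add1,r3:Add3,r4:-15
  c12: CDB Mul2=225  regs: r0:-15,r1:3,r2:Add1,r3:Add3,r4:-15
  c13: CDB Add3=0  regs: r0:-15,r1:3,r2:Add1,r3:0,r4:-15

STATUS = VALUE 0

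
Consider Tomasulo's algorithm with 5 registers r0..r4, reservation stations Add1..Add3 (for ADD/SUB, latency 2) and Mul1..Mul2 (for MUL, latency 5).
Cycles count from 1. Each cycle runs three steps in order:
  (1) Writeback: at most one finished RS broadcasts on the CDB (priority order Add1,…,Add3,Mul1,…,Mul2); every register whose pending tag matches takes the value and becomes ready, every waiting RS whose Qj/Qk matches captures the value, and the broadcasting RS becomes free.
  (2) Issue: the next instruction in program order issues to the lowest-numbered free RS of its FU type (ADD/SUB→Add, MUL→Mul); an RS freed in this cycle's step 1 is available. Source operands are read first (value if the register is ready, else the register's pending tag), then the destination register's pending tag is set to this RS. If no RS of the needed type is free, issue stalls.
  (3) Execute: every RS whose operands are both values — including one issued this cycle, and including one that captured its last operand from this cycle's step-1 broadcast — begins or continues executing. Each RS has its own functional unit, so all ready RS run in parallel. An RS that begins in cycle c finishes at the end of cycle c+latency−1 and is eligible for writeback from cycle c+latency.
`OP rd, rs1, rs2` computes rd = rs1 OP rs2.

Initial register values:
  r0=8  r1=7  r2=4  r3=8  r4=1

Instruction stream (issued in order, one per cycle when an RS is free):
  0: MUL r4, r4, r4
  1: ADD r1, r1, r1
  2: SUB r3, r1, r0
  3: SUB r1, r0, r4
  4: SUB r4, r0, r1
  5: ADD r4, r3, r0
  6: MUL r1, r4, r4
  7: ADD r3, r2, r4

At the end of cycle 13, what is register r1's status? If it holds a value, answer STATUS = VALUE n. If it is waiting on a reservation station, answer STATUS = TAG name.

STATUS = VALUE 196

c1: issue MUL r4<-Mul1 | r0:8,r1:7,r2:4,r3:8,r4:Mul1
c2: issue ADD r1<-Add1 | r0:8,r1:Add1,r2:4,r3:8,r4:Mul1
c3: issue SUB r3<-Add2 | r0:8,r1:Add1,r2:4,r3:Add2,r4:Mul1
c4: CDB Add1=14; issue SUB r1<-Add1 | r0:8,r1:Add1,r2:4,r3:Add2,r4:Mul1
c5: issue SUB r4<-Add3 | r0:8,r1:Add1,r2:4,r3:Add2,r4:Add3
c6: CDB Add2=6; issue ADD r4<-Add2 | r0:8,r1:Add1,r2:4,r3:6,r4:Add2
c7: CDB Mul1=1; issue MUL r1<-Mul1 | r0:8,r1:Mul1,r2:4,r3:6,r4:Add2
c8: CDB Add2=14; issue ADD r3<-Add2 | r0:8,r1:Mul1,r2:4,r3:Add2,r4:14
c9: CDB Add1=7 | r0:8,r1:Mul1,r2:4,r3:Add2,r4:14
c10: CDB Add2=18 | r0:8,r1:Mul1,r2:4,r3:18,r4:14
c11: CDB Add3=1 | r0:8,r1:Mul1,r2:4,r3:18,r4:14
c12: - | r0:8,r1:Mul1,r2:4,r3:18,r4:14
c13: CDB Mul1=196 | r0:8,r1:196,r2:4,r3:18,r4:14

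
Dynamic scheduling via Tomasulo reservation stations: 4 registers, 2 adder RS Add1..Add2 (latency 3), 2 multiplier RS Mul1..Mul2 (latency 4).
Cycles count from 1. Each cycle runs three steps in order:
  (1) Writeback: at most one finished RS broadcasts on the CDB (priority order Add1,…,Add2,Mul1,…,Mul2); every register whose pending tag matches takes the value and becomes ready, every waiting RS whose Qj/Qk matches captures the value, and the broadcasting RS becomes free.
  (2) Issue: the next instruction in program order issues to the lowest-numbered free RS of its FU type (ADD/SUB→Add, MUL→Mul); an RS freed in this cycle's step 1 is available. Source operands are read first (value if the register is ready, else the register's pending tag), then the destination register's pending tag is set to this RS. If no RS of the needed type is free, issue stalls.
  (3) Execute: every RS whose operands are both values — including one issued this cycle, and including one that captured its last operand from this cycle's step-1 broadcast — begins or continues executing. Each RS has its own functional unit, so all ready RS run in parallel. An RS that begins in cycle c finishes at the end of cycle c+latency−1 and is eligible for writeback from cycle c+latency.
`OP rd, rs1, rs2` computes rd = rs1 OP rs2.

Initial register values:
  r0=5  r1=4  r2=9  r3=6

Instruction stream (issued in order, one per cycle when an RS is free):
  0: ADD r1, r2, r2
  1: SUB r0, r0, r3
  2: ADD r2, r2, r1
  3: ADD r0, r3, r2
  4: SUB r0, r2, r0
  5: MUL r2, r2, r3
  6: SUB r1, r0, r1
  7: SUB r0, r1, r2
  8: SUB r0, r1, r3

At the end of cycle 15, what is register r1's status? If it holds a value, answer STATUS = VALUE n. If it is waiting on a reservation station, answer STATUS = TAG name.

c1: issue ADD r1<-Add1 | r0:5,r1:Add1,r2:9,r3:6
c2: issue SUB r0<-Add2 | r0:Add2,r1:Add1,r2:9,r3:6
c3: stall | r0:Add2,r1:Add1,r2:9,r3:6
c4: CDB Add1=18; issue ADD r2<-Add1 | r0:Add2,r1:18,r2:Add1,r3:6
c5: CDB Add2=-1; issue ADD r0<-Add2 | r0:Add2,r1:18,r2:Add1,r3:6
c6: stall | r0:Add2,r1:18,r2:Add1,r3:6
c7: CDB Add1=27; issue SUB r0<-Add1 | r0:Add1,r1:18,r2:27,r3:6
c8: issue MUL r2<-Mul1 | r0:Add1,r1:18,r2:Mul1,r3:6
c9: stall | r0:Add1,r1:18,r2:Mul1,r3:6
c10: CDB Add2=33; issue SUB r1<-Add2 | r0:Add1,r1:Add2,r2:Mul1,r3:6
c11: stall | r0:Add1,r1:Add2,r2:Mul1,r3:6
c12: CDB Mul1=162; stall | r0:Add1,r1:Add2,r2:162,r3:6
c13: CDB Add1=-6; issue SUB r0<-Add1 | r0:Add1,r1:Add2,r2:162,r3:6
c14: stall | r0:Add1,r1:Add2,r2:162,r3:6
c15: stall | r0:Add1,r1:Add2,r2:162,r3:6

STATUS = TAG Add2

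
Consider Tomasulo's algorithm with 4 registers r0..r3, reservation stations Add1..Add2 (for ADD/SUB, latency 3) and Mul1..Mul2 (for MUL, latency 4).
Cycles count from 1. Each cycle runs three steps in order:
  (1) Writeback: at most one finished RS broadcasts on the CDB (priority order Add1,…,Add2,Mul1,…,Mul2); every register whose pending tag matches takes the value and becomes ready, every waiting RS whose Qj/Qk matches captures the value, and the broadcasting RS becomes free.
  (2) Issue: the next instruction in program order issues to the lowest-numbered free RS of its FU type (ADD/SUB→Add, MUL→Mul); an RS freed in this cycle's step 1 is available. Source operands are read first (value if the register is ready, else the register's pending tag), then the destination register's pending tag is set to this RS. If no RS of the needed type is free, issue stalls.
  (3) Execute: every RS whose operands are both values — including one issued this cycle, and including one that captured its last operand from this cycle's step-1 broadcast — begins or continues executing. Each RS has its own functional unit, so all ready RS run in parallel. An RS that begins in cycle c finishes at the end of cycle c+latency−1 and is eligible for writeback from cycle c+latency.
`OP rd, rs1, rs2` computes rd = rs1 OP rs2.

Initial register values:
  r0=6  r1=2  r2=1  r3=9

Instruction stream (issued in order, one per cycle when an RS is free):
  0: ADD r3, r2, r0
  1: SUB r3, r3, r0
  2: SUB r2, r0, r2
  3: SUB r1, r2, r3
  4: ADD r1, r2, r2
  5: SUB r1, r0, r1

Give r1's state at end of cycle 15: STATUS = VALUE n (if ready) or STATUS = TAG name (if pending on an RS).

STATUS = VALUE -4

cycle 1: issue ADD r3<-Add1 // r0:6,r1:2,r2:1,r3:Add1
cycle 2: issue SUB r3<-Add2 // r0:6,r1:2,r2:1,r3:Add2
cycle 3: stall // r0:6,r1:2,r2:1,r3:Add2
cycle 4: CDB Add1=7; issue SUB r2<-Add1 // r0:6,r1:2,r2:Add1,r3:Add2
cycle 5: stall // r0:6,r1:2,r2:Add1,r3:Add2
cycle 6: stall // r0:6,r1:2,r2:Add1,r3:Add2
cycle 7: CDB Add1=5; issue SUB r1<-Add1 // r0:6,r1:Add1,r2:5,r3:Add2
cycle 8: CDB Add2=1; issue ADD r1<-Add2 // r0:6,r1:Add2,r2:5,r3:1
cycle 9: stall // r0:6,r1:Add2,r2:5,r3:1
cycle 10: stall // r0:6,r1:Add2,r2:5,r3:1
cycle 11: CDB Add1=4; issue SUB r1<-Add1 // r0:6,r1:Add1,r2:5,r3:1
cycle 12: CDB Add2=10 // r0:6,r1:Add1,r2:5,r3:1
cycle 13: - // r0:6,r1:Add1,r2:5,r3:1
cycle 14: - // r0:6,r1:Add1,r2:5,r3:1
cycle 15: CDB Add1=-4 // r0:6,r1:-4,r2:5,r3:1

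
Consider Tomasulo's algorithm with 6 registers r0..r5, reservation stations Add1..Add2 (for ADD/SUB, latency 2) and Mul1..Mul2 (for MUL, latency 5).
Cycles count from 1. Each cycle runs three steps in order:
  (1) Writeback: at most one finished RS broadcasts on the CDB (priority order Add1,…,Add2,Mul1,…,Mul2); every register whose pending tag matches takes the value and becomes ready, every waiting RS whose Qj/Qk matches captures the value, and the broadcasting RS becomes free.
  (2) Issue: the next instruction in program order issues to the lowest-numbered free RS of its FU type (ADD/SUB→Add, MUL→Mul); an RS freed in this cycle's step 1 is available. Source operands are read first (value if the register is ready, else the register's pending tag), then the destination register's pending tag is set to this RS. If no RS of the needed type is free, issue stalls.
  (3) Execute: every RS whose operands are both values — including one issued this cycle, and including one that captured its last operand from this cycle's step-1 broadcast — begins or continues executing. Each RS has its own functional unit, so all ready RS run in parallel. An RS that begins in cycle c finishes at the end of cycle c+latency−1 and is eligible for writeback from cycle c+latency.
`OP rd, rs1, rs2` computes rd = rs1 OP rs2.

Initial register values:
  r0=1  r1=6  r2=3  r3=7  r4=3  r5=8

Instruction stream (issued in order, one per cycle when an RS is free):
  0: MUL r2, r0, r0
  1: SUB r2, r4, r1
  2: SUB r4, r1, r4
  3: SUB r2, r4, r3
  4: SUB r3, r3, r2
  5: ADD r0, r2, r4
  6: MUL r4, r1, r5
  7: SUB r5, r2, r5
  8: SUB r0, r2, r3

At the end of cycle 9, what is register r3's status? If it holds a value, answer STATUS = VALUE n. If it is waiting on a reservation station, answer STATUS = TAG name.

cycle 1: issue MUL r2<-Mul1 // r0:1,r1:6,r2:Mul1,r3:7,r4:3,r5:8
cycle 2: issue SUB r2<-Add1 // r0:1,r1:6,r2:Add1,r3:7,r4:3,r5:8
cycle 3: issue SUB r4<-Add2 // r0:1,r1:6,r2:Add1,r3:7,r4:Add2,r5:8
cycle 4: CDB Add1=-3; issue SUB r2<-Add1 // r0:1,r1:6,r2:Add1,r3:7,r4:Add2,r5:8
cycle 5: CDB Add2=3; issue SUB r3<-Add2 // r0:1,r1:6,r2:Add1,r3:Add2,r4:3,r5:8
cycle 6: CDB Mul1=1; stall // r0:1,r1:6,r2:Add1,r3:Add2,r4:3,r5:8
cycle 7: CDB Add1=-4; issue ADD r0<-Add1 // r0:Add1,r1:6,r2:-4,r3:Add2,r4:3,r5:8
cycle 8: issue MUL r4<-Mul1 // r0:Add1,r1:6,r2:-4,r3:Add2,r4:Mul1,r5:8
cycle 9: CDB Add1=-1; issue SUB r5<-Add1 // r0:-1,r1:6,r2:-4,r3:Add2,r4:Mul1,r5:Add1

STATUS = TAG Add2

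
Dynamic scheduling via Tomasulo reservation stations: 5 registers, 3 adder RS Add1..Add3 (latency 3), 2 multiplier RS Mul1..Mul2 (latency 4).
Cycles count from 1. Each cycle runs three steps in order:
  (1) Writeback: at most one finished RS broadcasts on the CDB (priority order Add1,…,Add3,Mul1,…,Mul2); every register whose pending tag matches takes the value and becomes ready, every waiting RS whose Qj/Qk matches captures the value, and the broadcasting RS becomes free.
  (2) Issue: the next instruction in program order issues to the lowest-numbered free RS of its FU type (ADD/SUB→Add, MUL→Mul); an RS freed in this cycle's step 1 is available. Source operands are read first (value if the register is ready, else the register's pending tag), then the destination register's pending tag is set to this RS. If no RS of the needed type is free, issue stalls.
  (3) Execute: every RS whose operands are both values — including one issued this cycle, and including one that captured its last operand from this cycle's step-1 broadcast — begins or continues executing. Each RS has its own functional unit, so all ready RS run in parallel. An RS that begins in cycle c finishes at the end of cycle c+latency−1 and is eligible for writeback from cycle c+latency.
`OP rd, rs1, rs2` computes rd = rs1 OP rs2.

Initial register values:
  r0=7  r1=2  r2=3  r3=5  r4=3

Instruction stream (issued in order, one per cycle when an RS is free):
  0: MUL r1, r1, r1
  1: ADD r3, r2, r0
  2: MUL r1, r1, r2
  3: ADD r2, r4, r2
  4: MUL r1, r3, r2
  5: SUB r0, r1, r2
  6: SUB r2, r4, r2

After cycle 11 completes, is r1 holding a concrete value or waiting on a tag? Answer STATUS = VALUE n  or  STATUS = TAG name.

STATUS = TAG Mul1

cycle 1: issue MUL r1<-Mul1 // r0:7,r1:Mul1,r2:3,r3:5,r4:3
cycle 2: issue ADD r3<-Add1 // r0:7,r1:Mul1,r2:3,r3:Add1,r4:3
cycle 3: issue MUL r1<-Mul2 // r0:7,r1:Mul2,r2:3,r3:Add1,r4:3
cycle 4: issue ADD r2<-Add2 // r0:7,r1:Mul2,r2:Add2,r3:Add1,r4:3
cycle 5: CDB Add1=10; stall // r0:7,r1:Mul2,r2:Add2,r3:10,r4:3
cycle 6: CDB Mul1=4; issue MUL r1<-Mul1 // r0:7,r1:Mul1,r2:Add2,r3:10,r4:3
cycle 7: CDB Add2=6; issue SUB r0<-Add1 // r0:Add1,r1:Mul1,r2:6,r3:10,r4:3
cycle 8: issue SUB r2<-Add2 // r0:Add1,r1:Mul1,r2:Add2,r3:10,r4:3
cycle 9: - // r0:Add1,r1:Mul1,r2:Add2,r3:10,r4:3
cycle 10: CDB Mul2=12 // r0:Add1,r1:Mul1,r2:Add2,r3:10,r4:3
cycle 11: CDB Add2=-3 // r0:Add1,r1:Mul1,r2:-3,r3:10,r4:3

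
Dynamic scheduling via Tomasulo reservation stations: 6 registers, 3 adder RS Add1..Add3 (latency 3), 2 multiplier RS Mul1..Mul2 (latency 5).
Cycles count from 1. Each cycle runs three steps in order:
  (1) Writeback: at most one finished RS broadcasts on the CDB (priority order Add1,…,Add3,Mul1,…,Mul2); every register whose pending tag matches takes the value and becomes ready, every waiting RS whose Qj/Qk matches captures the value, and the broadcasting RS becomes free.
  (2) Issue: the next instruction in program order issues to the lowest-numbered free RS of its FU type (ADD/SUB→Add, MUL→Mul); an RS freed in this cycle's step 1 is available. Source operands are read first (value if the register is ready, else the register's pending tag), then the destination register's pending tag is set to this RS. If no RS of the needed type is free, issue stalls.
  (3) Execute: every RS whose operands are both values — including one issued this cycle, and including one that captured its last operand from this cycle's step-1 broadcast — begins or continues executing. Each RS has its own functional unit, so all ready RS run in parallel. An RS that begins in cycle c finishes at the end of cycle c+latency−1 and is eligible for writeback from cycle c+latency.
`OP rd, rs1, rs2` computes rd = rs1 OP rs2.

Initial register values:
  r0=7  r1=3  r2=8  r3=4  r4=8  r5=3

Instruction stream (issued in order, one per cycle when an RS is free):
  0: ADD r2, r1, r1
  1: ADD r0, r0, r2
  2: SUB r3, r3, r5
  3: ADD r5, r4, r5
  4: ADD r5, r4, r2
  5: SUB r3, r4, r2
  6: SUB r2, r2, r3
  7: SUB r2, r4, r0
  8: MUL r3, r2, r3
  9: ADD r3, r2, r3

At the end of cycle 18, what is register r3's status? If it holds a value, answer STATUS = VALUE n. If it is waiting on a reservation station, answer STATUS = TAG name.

STATUS = TAG Add1

c1: issue ADD r2<-Add1 | r0:7,r1:3,r2:Add1,r3:4,r4:8,r5:3
c2: issue ADD r0<-Add2 | r0:Add2,r1:3,r2:Add1,r3:4,r4:8,r5:3
c3: issue SUB r3<-Add3 | r0:Add2,r1:3,r2:Add1,r3:Add3,r4:8,r5:3
c4: CDB Add1=6; issue ADD r5<-Add1 | r0:Add2,r1:3,r2:6,r3:Add3,r4:8,r5:Add1
c5: stall | r0:Add2,r1:3,r2:6,r3:Add3,r4:8,r5:Add1
c6: CDB Add3=1; issue ADD r5<-Add3 | r0:Add2,r1:3,r2:6,r3:1,r4:8,r5:Add3
c7: CDB Add1=11; issue SUB r3<-Add1 | r0:Add2,r1:3,r2:6,r3:Add1,r4:8,r5:Add3
c8: CDB Add2=13; issue SUB r2<-Add2 | r0:13,r1:3,r2:Add2,r3:Add1,r4:8,r5:Add3
c9: CDB Add3=14; issue SUB r2<-Add3 | r0:13,r1:3,r2:Add3,r3:Add1,r4:8,r5:14
c10: CDB Add1=2; issue MUL r3<-Mul1 | r0:13,r1:3,r2:Add3,r3:Mul1,r4:8,r5:14
c11: issue ADD r3<-Add1 | r0:13,r1:3,r2:Add3,r3:Add1,r4:8,r5:14
c12: CDB Add3=-5 | r0:13,r1:3,r2:-5,r3:Add1,r4:8,r5:14
c13: CDB Add2=4 | r0:13,r1:3,r2:-5,r3:Add1,r4:8,r5:14
c14: - | r0:13,r1:3,r2:-5,r3:Add1,r4:8,r5:14
c15: - | r0:13,r1:3,r2:-5,r3:Add1,r4:8,r5:14
c16: - | r0:13,r1:3,r2:-5,r3:Add1,r4:8,r5:14
c17: CDB Mul1=-10 | r0:13,r1:3,r2:-5,r3:Add1,r4:8,r5:14
c18: - | r0:13,r1:3,r2:-5,r3:Add1,r4:8,r5:14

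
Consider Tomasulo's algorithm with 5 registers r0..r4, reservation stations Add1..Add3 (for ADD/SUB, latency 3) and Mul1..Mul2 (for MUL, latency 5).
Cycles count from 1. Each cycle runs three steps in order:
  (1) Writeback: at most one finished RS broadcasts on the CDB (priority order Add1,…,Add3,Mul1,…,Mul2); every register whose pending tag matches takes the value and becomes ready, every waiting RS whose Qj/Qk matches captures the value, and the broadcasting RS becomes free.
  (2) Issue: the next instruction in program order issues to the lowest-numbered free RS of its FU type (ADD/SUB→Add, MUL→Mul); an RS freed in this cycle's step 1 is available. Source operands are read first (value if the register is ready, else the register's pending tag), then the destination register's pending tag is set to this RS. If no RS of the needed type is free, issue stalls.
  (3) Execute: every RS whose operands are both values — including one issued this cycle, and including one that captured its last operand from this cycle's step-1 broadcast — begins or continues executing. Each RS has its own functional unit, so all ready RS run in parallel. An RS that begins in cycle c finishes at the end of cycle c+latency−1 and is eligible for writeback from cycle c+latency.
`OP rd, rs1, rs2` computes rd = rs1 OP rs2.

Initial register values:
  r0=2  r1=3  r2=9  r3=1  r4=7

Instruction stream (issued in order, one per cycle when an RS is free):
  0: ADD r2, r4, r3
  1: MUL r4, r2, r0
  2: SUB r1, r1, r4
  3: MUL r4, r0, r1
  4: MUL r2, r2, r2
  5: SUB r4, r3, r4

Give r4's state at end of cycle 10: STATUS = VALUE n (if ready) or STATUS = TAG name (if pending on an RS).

STATUS = TAG Add1

cycle 1: issue ADD r2<-Add1 // r0:2,r1:3,r2:Add1,r3:1,r4:7
cycle 2: issue MUL r4<-Mul1 // r0:2,r1:3,r2:Add1,r3:1,r4:Mul1
cycle 3: issue SUB r1<-Add2 // r0:2,r1:Add2,r2:Add1,r3:1,r4:Mul1
cycle 4: CDB Add1=8; issue MUL r4<-Mul2 // r0:2,r1:Add2,r2:8,r3:1,r4:Mul2
cycle 5: stall // r0:2,r1:Add2,r2:8,r3:1,r4:Mul2
cycle 6: stall // r0:2,r1:Add2,r2:8,r3:1,r4:Mul2
cycle 7: stall // r0:2,r1:Add2,r2:8,r3:1,r4:Mul2
cycle 8: stall // r0:2,r1:Add2,r2:8,r3:1,r4:Mul2
cycle 9: CDB Mul1=16; issue MUL r2<-Mul1 // r0:2,r1:Add2,r2:Mul1,r3:1,r4:Mul2
cycle 10: issue SUB r4<-Add1 // r0:2,r1:Add2,r2:Mul1,r3:1,r4:Add1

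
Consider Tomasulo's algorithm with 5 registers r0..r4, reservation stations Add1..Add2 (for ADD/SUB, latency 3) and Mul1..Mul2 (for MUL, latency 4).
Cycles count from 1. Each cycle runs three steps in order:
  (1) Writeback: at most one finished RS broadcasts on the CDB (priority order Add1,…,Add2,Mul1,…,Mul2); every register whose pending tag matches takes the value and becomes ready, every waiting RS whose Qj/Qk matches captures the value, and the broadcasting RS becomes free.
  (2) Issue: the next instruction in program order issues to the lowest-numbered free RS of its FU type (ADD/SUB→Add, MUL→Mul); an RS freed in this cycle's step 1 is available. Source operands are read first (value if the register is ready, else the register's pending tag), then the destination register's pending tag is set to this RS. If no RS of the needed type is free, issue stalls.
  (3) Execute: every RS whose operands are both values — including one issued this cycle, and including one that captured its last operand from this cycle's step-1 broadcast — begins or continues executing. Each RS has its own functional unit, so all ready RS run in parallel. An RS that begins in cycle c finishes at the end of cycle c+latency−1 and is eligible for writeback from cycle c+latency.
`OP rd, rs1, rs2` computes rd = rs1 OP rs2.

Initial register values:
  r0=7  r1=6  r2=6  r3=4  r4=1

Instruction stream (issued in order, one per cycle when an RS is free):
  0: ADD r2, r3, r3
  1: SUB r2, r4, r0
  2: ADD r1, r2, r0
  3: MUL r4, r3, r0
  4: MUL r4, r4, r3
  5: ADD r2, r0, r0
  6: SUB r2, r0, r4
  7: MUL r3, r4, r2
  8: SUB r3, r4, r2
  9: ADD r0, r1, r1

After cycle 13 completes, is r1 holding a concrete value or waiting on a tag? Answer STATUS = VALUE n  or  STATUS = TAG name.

  c1: issue ADD r2<-Add1  regs: r0:7,r1:6,r2:Add1,r3:4,r4:1
  c2: issue SUB r2<-Add2  regs: r0:7,r1:6,r2:Add2,r3:4,r4:1
  c3: stall  regs: r0:7,r1:6,r2:Add2,r3:4,r4:1
  c4: CDB Add1=8; issue ADD r1<-Add1  regs: r0:7,r1:Add1,r2:Add2,r3:4,r4:1
  c5: CDB Add2=-6; issue MUL r4<-Mul1  regs: r0:7,r1:Add1,r2:-6,r3:4,r4:Mul1
  c6: issue MUL r4<-Mul2  regs: r0:7,r1:Add1,r2:-6,r3:4,r4:Mul2
  c7: issue ADD r2<-Add2  regs: r0:7,r1:Add1,r2:Add2,r3:4,r4:Mul2
  c8: CDB Add1=1; issue SUB r2<-Add1  regs: r0:7,r1:1,r2:Add1,r3:4,r4:Mul2
  c9: CDB Mul1=28; issue MUL r3<-Mul1  regs: r0:7,r1:1,r2:Add1,r3:Mul1,r4:Mul2
  c10: CDB Add2=14; issue SUB r3<-Add2  regs: r0:7,r1:1,r2:Add1,r3:Add2,r4:Mul2
  c11: stall  regs: r0:7,r1:1,r2:Add1,r3:Add2,r4:Mul2
  c12: stall  regs: r0:7,r1:1,r2:Add1,r3:Add2,r4:Mul2
  c13: CDB Mul2=112; stall  regs: r0:7,r1:1,r2:Add1,r3:Add2,r4:112

STATUS = VALUE 1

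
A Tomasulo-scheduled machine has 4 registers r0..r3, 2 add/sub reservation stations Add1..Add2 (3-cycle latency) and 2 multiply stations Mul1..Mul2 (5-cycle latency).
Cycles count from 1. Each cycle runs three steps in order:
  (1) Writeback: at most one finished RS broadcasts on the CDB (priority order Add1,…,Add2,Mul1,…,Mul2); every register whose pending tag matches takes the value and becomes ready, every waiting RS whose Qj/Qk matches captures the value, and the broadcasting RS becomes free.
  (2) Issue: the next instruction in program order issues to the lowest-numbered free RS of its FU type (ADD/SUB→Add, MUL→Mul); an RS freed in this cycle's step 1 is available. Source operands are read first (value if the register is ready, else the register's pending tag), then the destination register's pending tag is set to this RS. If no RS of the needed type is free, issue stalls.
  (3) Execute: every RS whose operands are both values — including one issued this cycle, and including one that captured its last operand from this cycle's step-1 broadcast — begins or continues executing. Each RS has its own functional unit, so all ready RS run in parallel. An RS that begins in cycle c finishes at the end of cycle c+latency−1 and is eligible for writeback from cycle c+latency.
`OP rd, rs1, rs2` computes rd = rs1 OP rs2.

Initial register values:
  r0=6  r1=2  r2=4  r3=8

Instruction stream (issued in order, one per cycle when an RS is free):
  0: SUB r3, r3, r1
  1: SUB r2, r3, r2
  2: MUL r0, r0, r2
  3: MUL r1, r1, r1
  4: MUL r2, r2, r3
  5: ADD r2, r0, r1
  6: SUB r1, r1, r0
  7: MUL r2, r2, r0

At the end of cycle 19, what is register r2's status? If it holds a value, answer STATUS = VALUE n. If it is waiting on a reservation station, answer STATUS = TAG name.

STATUS = TAG Mul1

cycle 1: issue SUB r3<-Add1 // r0:6,r1:2,r2:4,r3:Add1
cycle 2: issue SUB r2<-Add2 // r0:6,r1:2,r2:Add2,r3:Add1
cycle 3: issue MUL r0<-Mul1 // r0:Mul1,r1:2,r2:Add2,r3:Add1
cycle 4: CDB Add1=6; issue MUL r1<-Mul2 // r0:Mul1,r1:Mul2,r2:Add2,r3:6
cycle 5: stall // r0:Mul1,r1:Mul2,r2:Add2,r3:6
cycle 6: stall // r0:Mul1,r1:Mul2,r2:Add2,r3:6
cycle 7: CDB Add2=2; stall // r0:Mul1,r1:Mul2,r2:2,r3:6
cycle 8: stall // r0:Mul1,r1:Mul2,r2:2,r3:6
cycle 9: CDB Mul2=4; issue MUL r2<-Mul2 // r0:Mul1,r1:4,r2:Mul2,r3:6
cycle 10: issue ADD r2<-Add1 // r0:Mul1,r1:4,r2:Add1,r3:6
cycle 11: issue SUB r1<-Add2 // r0:Mul1,r1:Add2,r2:Add1,r3:6
cycle 12: CDB Mul1=12; issue MUL r2<-Mul1 // r0:12,r1:Add2,r2:Mul1,r3:6
cycle 13: - // r0:12,r1:Add2,r2:Mul1,r3:6
cycle 14: CDB Mul2=12 // r0:12,r1:Add2,r2:Mul1,r3:6
cycle 15: CDB Add1=16 // r0:12,r1:Add2,r2:Mul1,r3:6
cycle 16: CDB Add2=-8 // r0:12,r1:-8,r2:Mul1,r3:6
cycle 17: - // r0:12,r1:-8,r2:Mul1,r3:6
cycle 18: - // r0:12,r1:-8,r2:Mul1,r3:6
cycle 19: - // r0:12,r1:-8,r2:Mul1,r3:6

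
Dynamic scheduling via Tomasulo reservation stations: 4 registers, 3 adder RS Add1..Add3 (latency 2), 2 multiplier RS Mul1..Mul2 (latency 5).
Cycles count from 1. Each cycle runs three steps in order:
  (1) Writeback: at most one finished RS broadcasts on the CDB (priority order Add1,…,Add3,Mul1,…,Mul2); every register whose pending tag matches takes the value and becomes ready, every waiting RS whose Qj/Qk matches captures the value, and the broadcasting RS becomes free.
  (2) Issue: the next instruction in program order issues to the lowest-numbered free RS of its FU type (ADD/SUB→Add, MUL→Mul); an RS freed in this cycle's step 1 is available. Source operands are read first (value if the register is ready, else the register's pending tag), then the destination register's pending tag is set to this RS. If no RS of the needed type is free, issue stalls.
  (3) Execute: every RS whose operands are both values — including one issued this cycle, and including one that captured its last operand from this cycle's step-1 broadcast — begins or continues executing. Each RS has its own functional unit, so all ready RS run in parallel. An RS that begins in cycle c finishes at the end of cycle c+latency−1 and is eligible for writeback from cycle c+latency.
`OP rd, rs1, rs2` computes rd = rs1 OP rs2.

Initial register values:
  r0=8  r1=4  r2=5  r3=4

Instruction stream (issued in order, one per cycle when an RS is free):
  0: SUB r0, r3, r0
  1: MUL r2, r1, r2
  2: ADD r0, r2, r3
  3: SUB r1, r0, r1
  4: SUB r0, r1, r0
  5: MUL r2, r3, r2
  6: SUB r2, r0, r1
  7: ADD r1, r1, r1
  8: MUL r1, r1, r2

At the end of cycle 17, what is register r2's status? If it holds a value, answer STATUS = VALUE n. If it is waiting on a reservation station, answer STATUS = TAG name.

  c1: issue SUB r0<-Add1  regs: r0:Add1,r1:4,r2:5,r3:4
  c2: issue MUL r2<-Mul1  regs: r0:Add1,r1:4,r2:Mul1,r3:4
  c3: CDB Add1=-4; issue ADD r0<-Add1  regs: r0:Add1,r1:4,r2:Mul1,r3:4
  c4: issue SUB r1<-Add2  regs: r0:Add1,r1:Add2,r2:Mul1,r3:4
  c5: issue SUB r0<-Add3  regs: r0:Add3,r1:Add2,r2:Mul1,r3:4
  c6: issue MUL r2<-Mul2  regs: r0:Add3,r1:Add2,r2:Mul2,r3:4
  c7: CDB Mul1=20; stall  regs: r0:Add3,r1:Add2,r2:Mul2,r3:4
  c8: stall  regs: r0:Add3,r1:Add2,r2:Mul2,r3:4
  c9: CDB Add1=24; issue SUB r2<-Add1  regs: r0:Add3,r1:Add2,r2:Add1,r3:4
  c10: stall  regs: r0:Add3,r1:Add2,r2:Add1,r3:4
  c11: CDB Add2=20; issue ADD r1<-Add2  regs: r0:Add3,r1:Add2,r2:Add1,r3:4
  c12: CDB Mul2=80; issue MUL r1<-Mul1  regs: r0:Add3,r1:Mul1,r2:Add1,r3:4
  c13: CDB Add2=40  regs: r0:Add3,r1:Mul1,r2:Add1,r3:4
  c14: CDB Add3=-4  regs: r0:-4,r1:Mul1,r2:Add1,r3:4
  c15: -  regs: r0:-4,r1:Mul1,r2:Add1,r3:4
  c16: CDB Add1=-24  regs: r0:-4,r1:Mul1,r2:-24,r3:4
  c17: -  regs: r0:-4,r1:Mul1,r2:-24,r3:4

STATUS = VALUE -24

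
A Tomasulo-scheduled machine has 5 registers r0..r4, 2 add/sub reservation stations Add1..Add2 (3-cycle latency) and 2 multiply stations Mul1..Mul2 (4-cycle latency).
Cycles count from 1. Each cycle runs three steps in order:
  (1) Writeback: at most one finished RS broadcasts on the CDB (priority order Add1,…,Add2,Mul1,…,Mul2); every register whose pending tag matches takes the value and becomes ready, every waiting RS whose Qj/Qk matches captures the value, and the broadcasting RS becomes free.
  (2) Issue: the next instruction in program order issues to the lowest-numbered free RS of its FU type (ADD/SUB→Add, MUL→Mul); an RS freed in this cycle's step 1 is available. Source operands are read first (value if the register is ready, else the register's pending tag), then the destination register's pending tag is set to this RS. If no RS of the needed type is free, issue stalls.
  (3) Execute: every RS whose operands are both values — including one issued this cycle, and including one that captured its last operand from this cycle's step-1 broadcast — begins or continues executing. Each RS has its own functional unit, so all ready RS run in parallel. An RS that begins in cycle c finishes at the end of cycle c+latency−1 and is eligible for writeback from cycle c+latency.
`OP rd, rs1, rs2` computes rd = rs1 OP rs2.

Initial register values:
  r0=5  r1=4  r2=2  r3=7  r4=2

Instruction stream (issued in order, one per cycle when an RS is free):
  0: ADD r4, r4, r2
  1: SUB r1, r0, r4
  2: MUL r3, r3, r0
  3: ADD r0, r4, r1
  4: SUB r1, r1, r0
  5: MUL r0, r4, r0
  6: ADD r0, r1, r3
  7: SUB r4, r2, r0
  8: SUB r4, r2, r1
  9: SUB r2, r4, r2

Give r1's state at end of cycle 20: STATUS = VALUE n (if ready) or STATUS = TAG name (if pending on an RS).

cycle 1: issue ADD r4<-Add1 // r0:5,r1:4,r2:2,r3:7,r4:Add1
cycle 2: issue SUB r1<-Add2 // r0:5,r1:Add2,r2:2,r3:7,r4:Add1
cycle 3: issue MUL r3<-Mul1 // r0:5,r1:Add2,r2:2,r3:Mul1,r4:Add1
cycle 4: CDB Add1=4; issue ADD r0<-Add1 // r0:Add1,r1:Add2,r2:2,r3:Mul1,r4:4
cycle 5: stall // r0:Add1,r1:Add2,r2:2,r3:Mul1,r4:4
cycle 6: stall // r0:Add1,r1:Add2,r2:2,r3:Mul1,r4:4
cycle 7: CDB Add2=1; issue SUB r1<-Add2 // r0:Add1,r1:Add2,r2:2,r3:Mul1,r4:4
cycle 8: CDB Mul1=35; issue MUL r0<-Mul1 // r0:Mul1,r1:Add2,r2:2,r3:35,r4:4
cycle 9: stall // r0:Mul1,r1:Add2,r2:2,r3:35,r4:4
cycle 10: CDB Add1=5; issue ADD r0<-Add1 // r0:Add1,r1:Add2,r2:2,r3:35,r4:4
cycle 11: stall // r0:Add1,r1:Add2,r2:2,r3:35,r4:4
cycle 12: stall // r0:Add1,r1:Add2,r2:2,r3:35,r4:4
cycle 13: CDB Add2=-4; issue SUB r4<-Add2 // r0:Add1,r1:-4,r2:2,r3:35,r4:Add2
cycle 14: CDB Mul1=20; stall // r0:Add1,r1:-4,r2:2,r3:35,r4:Add2
cycle 15: stall // r0:Add1,r1:-4,r2:2,r3:35,r4:Add2
cycle 16: CDB Add1=31; issue SUB r4<-Add1 // r0:31,r1:-4,r2:2,r3:35,r4:Add1
cycle 17: stall // r0:31,r1:-4,r2:2,r3:35,r4:Add1
cycle 18: stall // r0:31,r1:-4,r2:2,r3:35,r4:Add1
cycle 19: CDB Add1=6; issue SUB r2<-Add1 // r0:31,r1:-4,r2:Add1,r3:35,r4:6
cycle 20: CDB Add2=-29 // r0:31,r1:-4,r2:Add1,r3:35,r4:6

STATUS = VALUE -4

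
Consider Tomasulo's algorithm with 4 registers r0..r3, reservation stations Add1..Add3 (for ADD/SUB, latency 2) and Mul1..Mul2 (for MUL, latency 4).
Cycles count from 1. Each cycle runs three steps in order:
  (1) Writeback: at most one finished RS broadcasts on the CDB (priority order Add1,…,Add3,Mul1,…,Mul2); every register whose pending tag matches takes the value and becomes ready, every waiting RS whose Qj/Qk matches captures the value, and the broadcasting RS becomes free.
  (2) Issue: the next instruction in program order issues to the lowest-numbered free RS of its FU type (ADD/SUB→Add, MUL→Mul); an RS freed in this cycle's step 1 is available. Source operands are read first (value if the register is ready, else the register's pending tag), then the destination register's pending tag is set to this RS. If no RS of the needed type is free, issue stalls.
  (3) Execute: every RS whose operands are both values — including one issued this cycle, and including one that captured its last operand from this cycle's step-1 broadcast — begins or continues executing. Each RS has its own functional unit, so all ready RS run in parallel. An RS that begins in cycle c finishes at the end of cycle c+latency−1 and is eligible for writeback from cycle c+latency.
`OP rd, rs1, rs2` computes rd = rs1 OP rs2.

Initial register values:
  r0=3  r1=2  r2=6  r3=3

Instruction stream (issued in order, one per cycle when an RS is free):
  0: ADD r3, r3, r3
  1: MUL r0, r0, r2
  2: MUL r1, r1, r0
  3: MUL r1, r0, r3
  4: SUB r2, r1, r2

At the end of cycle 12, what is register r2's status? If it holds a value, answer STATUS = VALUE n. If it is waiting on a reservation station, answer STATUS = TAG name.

  c1: issue ADD r3<-Add1  regs: r0:3,r1:2,r2:6,r3:Add1
  c2: issue MUL r0<-Mul1  regs: r0:Mul1,r1:2,r2:6,r3:Add1
  c3: CDB Add1=6; issue MUL r1<-Mul2  regs: r0:Mul1,r1:Mul2,r2:6,r3:6
  c4: stall  regs: r0:Mul1,r1:Mul2,r2:6,r3:6
  c5: stall  regs: r0:Mul1,r1:Mul2,r2:6,r3:6
  c6: CDB Mul1=18; issue MUL r1<-Mul1  regs: r0:18,r1:Mul1,r2:6,r3:6
  c7: issue SUB r2<-Add1  regs: r0:18,r1:Mul1,r2:Add1,r3:6
  c8: -  regs: r0:18,r1:Mul1,r2:Add1,r3:6
  c9: -  regs: r0:18,r1:Mul1,r2:Add1,r3:6
  c10: CDB Mul1=108  regs: r0:18,r1:108,r2:Add1,r3:6
  c11: CDB Mul2=36  regs: r0:18,r1:108,r2:Add1,r3:6
  c12: CDB Add1=102  regs: r0:18,r1:108,r2:102,r3:6

STATUS = VALUE 102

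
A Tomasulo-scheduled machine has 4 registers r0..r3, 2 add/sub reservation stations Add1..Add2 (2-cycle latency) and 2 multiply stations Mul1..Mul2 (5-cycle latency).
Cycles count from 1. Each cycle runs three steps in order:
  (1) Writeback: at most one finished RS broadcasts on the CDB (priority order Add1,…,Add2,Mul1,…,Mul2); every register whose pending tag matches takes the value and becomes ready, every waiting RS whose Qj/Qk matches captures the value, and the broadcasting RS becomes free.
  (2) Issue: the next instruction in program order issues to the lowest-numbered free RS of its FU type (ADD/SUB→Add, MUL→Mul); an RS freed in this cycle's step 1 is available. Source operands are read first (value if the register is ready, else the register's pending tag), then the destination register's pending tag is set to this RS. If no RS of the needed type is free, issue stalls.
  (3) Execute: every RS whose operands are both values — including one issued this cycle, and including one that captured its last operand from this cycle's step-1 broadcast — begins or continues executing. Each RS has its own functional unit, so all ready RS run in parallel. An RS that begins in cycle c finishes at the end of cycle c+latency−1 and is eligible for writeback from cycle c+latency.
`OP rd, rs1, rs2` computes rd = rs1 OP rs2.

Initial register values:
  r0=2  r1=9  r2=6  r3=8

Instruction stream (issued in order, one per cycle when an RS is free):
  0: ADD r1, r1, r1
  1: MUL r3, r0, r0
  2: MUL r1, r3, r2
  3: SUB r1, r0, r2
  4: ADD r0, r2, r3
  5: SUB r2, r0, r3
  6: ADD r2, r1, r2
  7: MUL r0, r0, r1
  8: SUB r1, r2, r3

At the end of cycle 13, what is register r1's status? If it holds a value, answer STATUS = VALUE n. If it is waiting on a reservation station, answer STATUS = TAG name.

STATUS = TAG Add1

c1: issue ADD r1<-Add1 | r0:2,r1:Add1,r2:6,r3:8
c2: issue MUL r3<-Mul1 | r0:2,r1:Add1,r2:6,r3:Mul1
c3: CDB Add1=18; issue MUL r1<-Mul2 | r0:2,r1:Mul2,r2:6,r3:Mul1
c4: issue SUB r1<-Add1 | r0:2,r1:Add1,r2:6,r3:Mul1
c5: issue ADD r0<-Add2 | r0:Add2,r1:Add1,r2:6,r3:Mul1
c6: CDB Add1=-4; issue SUB r2<-Add1 | r0:Add2,r1:-4,r2:Add1,r3:Mul1
c7: CDB Mul1=4; stall | r0:Add2,r1:-4,r2:Add1,r3:4
c8: stall | r0:Add2,r1:-4,r2:Add1,r3:4
c9: CDB Add2=10; issue ADD r2<-Add2 | r0:10,r1:-4,r2:Add2,r3:4
c10: issue MUL r0<-Mul1 | r0:Mul1,r1:-4,r2:Add2,r3:4
c11: CDB Add1=6; issue SUB r1<-Add1 | r0:Mul1,r1:Add1,r2:Add2,r3:4
c12: CDB Mul2=24 | r0:Mul1,r1:Add1,r2:Add2,r3:4
c13: CDB Add2=2 | r0:Mul1,r1:Add1,r2:2,r3:4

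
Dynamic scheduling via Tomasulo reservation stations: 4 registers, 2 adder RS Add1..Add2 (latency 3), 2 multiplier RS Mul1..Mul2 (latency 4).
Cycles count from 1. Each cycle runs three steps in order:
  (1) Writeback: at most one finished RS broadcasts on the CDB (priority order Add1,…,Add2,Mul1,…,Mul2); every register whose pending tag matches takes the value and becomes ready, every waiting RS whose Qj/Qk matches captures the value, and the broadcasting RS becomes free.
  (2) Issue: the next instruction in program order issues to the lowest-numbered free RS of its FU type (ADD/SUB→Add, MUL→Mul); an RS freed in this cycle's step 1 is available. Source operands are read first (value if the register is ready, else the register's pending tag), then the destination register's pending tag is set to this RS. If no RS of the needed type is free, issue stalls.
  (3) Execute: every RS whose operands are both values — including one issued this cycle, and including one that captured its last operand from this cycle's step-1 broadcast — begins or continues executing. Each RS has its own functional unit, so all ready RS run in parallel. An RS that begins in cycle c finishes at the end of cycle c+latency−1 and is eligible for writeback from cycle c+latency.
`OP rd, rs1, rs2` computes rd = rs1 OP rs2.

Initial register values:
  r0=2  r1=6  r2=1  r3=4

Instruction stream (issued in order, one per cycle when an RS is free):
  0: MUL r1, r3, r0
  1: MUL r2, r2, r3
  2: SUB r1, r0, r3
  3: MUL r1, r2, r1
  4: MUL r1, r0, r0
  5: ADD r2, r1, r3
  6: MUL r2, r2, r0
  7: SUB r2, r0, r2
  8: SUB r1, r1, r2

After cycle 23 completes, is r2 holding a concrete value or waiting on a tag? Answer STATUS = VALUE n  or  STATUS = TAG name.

  c1: issue MUL r1<-Mul1  regs: r0:2,r1:Mul1,r2:1,r3:4
  c2: issue MUL r2<-Mul2  regs: r0:2,r1:Mul1,r2:Mul2,r3:4
  c3: issue SUB r1<-Add1  regs: r0:2,r1:Add1,r2:Mul2,r3:4
  c4: stall  regs: r0:2,r1:Add1,r2:Mul2,r3:4
  c5: CDB Mul1=8; issue MUL r1<-Mul1  regs: r0:2,r1:Mul1,r2:Mul2,r3:4
  c6: CDB Add1=-2; stall  regs: r0:2,r1:Mul1,r2:Mul2,r3:4
  c7: CDB Mul2=4; issue MUL r1<-Mul2  regs: r0:2,r1:Mul2,r2:4,r3:4
  c8: issue ADD r2<-Add1  regs: r0:2,r1:Mul2,r2:Add1,r3:4
  c9: stall  regs: r0:2,r1:Mul2,r2:Add1,r3:4
  c10: stall  regs: r0:2,r1:Mul2,r2:Add1,r3:4
  c11: CDB Mul1=-8; issue MUL r2<-Mul1  regs: r0:2,r1:Mul2,r2:Mul1,r3:4
  c12: CDB Mul2=4; issue SUB r2<-Add2  regs: r0:2,r1:4,r2:Add2,r3:4
  c13: stall  regs: r0:2,r1:4,r2:Add2,r3:4
  c14: stall  regs: r0:2,r1:4,r2:Add2,r3:4
  c15: CDB Add1=8; issue SUB r1<-Add1  regs: r0:2,r1:Add1,r2:Add2,r3:4
  c16: -  regs: r0:2,r1:Add1,r2:Add2,r3:4
  c17: -  regs: r0:2,r1:Add1,r2:Add2,r3:4
  c18: -  regs: r0:2,r1:Add1,r2:Add2,r3:4
  c19: CDB Mul1=16  regs: r0:2,r1:Add1,r2:Add2,r3:4
  c20: -  regs: r0:2,r1:Add1,r2:Add2,r3:4
  c21: -  regs: r0:2,r1:Add1,r2:Add2,r3:4
  c22: CDB Add2=-14  regs: r0:2,r1:Add1,r2:-14,r3:4
  c23: -  regs: r0:2,r1:Add1,r2:-14,r3:4

STATUS = VALUE -14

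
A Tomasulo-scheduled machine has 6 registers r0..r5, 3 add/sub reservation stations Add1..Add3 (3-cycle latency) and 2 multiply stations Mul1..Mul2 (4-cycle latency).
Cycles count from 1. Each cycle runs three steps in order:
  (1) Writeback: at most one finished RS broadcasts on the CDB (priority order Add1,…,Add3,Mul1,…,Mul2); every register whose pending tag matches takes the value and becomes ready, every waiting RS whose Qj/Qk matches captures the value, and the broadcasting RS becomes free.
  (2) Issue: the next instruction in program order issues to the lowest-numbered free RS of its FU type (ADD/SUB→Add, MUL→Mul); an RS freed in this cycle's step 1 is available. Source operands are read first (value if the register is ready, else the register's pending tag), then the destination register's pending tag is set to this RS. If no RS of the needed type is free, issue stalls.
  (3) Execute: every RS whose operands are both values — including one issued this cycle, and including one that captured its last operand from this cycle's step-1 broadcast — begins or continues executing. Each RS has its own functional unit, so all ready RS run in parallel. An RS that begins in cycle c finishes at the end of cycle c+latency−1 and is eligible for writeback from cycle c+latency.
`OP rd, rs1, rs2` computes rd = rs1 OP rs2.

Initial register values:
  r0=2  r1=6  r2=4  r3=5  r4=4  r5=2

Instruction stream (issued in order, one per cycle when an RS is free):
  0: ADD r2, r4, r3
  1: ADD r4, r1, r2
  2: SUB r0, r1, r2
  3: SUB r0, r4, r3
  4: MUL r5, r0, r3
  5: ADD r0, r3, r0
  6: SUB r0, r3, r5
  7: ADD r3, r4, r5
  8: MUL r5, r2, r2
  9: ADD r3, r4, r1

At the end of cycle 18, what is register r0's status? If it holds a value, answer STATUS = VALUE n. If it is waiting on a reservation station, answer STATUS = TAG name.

STATUS = VALUE -45

cycle 1: issue ADD r2<-Add1 // r0:2,r1:6,r2:Add1,r3:5,r4:4,r5:2
cycle 2: issue ADD r4<-Add2 // r0:2,r1:6,r2:Add1,r3:5,r4:Add2,r5:2
cycle 3: issue SUB r0<-Add3 // r0:Add3,r1:6,r2:Add1,r3:5,r4:Add2,r5:2
cycle 4: CDB Add1=9; issue SUB r0<-Add1 // r0:Add1,r1:6,r2:9,r3:5,r4:Add2,r5:2
cycle 5: issue MUL r5<-Mul1 // r0:Add1,r1:6,r2:9,r3:5,r4:Add2,r5:Mul1
cycle 6: stall // r0:Add1,r1:6,r2:9,r3:5,r4:Add2,r5:Mul1
cycle 7: CDB Add2=15; issue ADD r0<-Add2 // r0:Add2,r1:6,r2:9,r3:5,r4:15,r5:Mul1
cycle 8: CDB Add3=-3; issue SUB r0<-Add3 // r0:Add3,r1:6,r2:9,r3:5,r4:15,r5:Mul1
cycle 9: stall // r0:Add3,r1:6,r2:9,r3:5,r4:15,r5:Mul1
cycle 10: CDB Add1=10; issue ADD r3<-Add1 // r0:Add3,r1:6,r2:9,r3:Add1,r4:15,r5:Mul1
cycle 11: issue MUL r5<-Mul2 // r0:Add3,r1:6,r2:9,r3:Add1,r4:15,r5:Mul2
cycle 12: stall // r0:Add3,r1:6,r2:9,r3:Add1,r4:15,r5:Mul2
cycle 13: CDB Add2=15; issue ADD r3<-Add2 // r0:Add3,r1:6,r2:9,r3:Add2,r4:15,r5:Mul2
cycle 14: CDB Mul1=50 // r0:Add3,r1:6,r2:9,r3:Add2,r4:15,r5:Mul2
cycle 15: CDB Mul2=81 // r0:Add3,r1:6,r2:9,r3:Add2,r4:15,r5:81
cycle 16: CDB Add2=21 // r0:Add3,r1:6,r2:9,r3:21,r4:15,r5:81
cycle 17: CDB Add1=65 // r0:Add3,r1:6,r2:9,r3:21,r4:15,r5:81
cycle 18: CDB Add3=-45 // r0:-45,r1:6,r2:9,r3:21,r4:15,r5:81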